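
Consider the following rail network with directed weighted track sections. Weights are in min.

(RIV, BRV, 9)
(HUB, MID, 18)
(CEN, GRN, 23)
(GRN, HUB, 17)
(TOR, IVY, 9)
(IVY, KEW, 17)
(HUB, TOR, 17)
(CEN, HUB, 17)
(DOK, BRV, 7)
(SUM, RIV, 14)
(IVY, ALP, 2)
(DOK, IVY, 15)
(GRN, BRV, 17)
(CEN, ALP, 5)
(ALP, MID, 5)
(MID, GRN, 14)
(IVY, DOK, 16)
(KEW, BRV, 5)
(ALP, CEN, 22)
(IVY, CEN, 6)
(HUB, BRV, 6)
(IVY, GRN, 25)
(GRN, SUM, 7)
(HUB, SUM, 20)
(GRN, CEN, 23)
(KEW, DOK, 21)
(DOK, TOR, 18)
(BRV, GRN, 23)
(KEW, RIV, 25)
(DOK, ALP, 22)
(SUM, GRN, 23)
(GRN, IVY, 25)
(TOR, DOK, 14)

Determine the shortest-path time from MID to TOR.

Running Dijkstra from MID:
MID: 0
GRN: 14  (via MID)
SUM: 21  (via GRN)
BRV: 31  (via GRN)
HUB: 31  (via GRN)
RIV: 35  (via SUM)
CEN: 37  (via GRN)
IVY: 39  (via GRN)
ALP: 41  (via IVY)
TOR: 48  (via HUB)
Shortest route: MID → GRN → HUB → TOR = 48 min.

48 min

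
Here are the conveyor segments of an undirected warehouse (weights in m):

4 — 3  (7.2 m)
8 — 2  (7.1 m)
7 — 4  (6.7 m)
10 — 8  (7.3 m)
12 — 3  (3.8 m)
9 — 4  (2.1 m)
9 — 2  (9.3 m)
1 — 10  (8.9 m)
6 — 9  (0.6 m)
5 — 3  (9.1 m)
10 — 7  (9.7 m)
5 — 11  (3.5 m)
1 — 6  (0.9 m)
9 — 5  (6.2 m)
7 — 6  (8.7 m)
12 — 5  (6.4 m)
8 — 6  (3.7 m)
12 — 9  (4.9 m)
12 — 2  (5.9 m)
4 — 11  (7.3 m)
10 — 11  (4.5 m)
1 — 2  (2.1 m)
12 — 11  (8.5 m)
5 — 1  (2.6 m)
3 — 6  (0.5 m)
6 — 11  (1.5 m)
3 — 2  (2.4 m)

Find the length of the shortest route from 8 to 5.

Compare a few routes:
8–6–11–5: 3.7+1.5+3.5 = 8.7
8–6–1–5: 3.7+0.9+2.6 = 7.2
8–6–9–5: 3.7+0.6+6.2 = 10.5
8–6–3–2–1–5: 3.7+0.5+2.4+2.1+2.6 = 11.3
Cheapest is 8–6–1–5 at 7.2 m.

7.2 m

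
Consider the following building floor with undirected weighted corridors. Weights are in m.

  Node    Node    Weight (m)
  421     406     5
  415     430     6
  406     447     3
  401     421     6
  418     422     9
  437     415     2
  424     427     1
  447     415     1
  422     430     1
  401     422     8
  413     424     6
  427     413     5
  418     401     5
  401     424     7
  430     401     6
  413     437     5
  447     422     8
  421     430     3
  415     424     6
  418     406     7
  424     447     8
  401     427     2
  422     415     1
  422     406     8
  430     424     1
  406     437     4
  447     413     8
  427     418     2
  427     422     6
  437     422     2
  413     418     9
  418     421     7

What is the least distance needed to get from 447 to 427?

5 m

Shortest distances from 447:
447: 0
415: 1  (via 447)
422: 2  (via 415)
437: 3  (via 415)
406: 3  (via 447)
430: 3  (via 422)
424: 4  (via 430)
427: 5  (via 424)
Shortest route: 447 → 415 → 422 → 430 → 424 → 427 = 5 m.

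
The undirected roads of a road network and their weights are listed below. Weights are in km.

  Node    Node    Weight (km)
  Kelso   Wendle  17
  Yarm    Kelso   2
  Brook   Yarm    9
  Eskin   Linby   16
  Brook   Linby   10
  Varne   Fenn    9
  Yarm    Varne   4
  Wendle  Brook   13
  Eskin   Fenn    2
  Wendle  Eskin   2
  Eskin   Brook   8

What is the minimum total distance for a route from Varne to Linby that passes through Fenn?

Best Varne to Fenn: Varne → Fenn costing 9
Shortest Fenn→Linby: Fenn → Eskin → Linby = 18
Total via Fenn: 9 + 18 = 27 km.

27 km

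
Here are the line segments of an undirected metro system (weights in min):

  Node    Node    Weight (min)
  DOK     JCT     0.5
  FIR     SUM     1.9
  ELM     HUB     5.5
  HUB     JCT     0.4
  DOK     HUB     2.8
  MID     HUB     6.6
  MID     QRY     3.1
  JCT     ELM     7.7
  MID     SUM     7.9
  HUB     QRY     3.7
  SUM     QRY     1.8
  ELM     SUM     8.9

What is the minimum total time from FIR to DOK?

Running Dijkstra from FIR:
FIR: 0
SUM: 1.9  (via FIR)
QRY: 3.7  (via SUM)
MID: 6.8  (via QRY)
HUB: 7.4  (via QRY)
JCT: 7.8  (via HUB)
DOK: 8.3  (via JCT)
Shortest route: FIR–SUM–QRY–HUB–JCT–DOK = 8.3 min.

8.3 min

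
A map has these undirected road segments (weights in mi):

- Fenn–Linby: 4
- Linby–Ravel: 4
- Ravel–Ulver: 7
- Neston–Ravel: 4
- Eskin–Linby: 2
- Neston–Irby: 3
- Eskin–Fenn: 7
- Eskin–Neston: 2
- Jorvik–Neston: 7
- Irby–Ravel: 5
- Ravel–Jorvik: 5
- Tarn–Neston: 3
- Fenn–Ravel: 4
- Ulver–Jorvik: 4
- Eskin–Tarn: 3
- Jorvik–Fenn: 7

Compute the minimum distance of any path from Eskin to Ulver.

13 mi

Settle nodes by increasing distance from Eskin:
Eskin: 0
Linby: 2  (via Eskin)
Neston: 2  (via Eskin)
Tarn: 3  (via Eskin)
Irby: 5  (via Neston)
Ravel: 6  (via Linby)
Fenn: 6  (via Linby)
Jorvik: 9  (via Neston)
Ulver: 13  (via Ravel)
Shortest route: Eskin–Linby–Ravel–Ulver = 13 mi.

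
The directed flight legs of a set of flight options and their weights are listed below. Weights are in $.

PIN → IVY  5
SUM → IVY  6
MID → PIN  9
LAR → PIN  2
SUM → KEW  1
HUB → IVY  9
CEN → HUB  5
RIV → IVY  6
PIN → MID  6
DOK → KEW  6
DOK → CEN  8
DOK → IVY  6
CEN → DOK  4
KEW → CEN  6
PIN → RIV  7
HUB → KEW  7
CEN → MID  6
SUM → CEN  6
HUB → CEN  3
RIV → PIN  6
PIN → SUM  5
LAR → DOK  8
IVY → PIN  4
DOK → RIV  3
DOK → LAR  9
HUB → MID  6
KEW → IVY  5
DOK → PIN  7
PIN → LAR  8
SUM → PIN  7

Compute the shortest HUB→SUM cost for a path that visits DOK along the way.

Shortest HUB→DOK: HUB → CEN → DOK = 7
Shortest DOK→SUM: DOK → PIN → SUM = 12
Total via DOK: 7 + 12 = $19.

$19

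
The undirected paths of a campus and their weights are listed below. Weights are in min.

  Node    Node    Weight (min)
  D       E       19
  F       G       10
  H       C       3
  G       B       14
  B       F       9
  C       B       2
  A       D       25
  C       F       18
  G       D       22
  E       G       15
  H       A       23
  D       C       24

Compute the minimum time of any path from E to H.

Enumerating some paths:
E → G → F → C → H: 15+10+18+3 = 46
E → G → B → C → H: 15+14+2+3 = 34
E → G → F → B → C → H: 15+10+9+2+3 = 39
Cheapest is E → G → B → C → H at 34 min.

34 min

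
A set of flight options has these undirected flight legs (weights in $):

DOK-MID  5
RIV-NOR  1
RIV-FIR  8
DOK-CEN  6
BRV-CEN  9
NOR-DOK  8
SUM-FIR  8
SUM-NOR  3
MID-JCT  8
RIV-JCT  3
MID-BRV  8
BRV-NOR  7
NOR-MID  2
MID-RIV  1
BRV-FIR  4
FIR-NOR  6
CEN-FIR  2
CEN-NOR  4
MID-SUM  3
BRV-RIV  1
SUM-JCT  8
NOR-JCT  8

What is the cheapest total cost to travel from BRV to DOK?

Settle nodes by increasing distance from BRV:
BRV: 0
RIV: 1  (via BRV)
MID: 2  (via RIV)
NOR: 2  (via RIV)
FIR: 4  (via BRV)
JCT: 4  (via RIV)
SUM: 5  (via MID)
CEN: 6  (via NOR)
DOK: 7  (via MID)
Shortest route: BRV–RIV–MID–DOK = $7.

$7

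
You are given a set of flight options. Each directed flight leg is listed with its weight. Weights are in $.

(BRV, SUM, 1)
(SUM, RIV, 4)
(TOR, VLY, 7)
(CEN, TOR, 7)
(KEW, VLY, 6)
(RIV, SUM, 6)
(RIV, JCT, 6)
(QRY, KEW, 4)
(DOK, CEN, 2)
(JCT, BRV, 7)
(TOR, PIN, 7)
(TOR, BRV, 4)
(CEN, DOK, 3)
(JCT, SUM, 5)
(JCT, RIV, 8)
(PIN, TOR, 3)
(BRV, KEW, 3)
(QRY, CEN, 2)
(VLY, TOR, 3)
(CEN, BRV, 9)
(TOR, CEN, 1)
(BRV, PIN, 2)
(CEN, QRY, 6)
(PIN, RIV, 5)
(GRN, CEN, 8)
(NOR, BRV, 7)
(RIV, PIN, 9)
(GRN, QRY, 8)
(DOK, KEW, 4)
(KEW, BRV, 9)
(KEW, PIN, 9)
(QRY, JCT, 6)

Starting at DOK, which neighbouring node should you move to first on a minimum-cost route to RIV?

CEN

Compare a few routes:
DOK - CEN - TOR - BRV - SUM - RIV: 2+7+4+1+4 = 18
DOK - CEN - BRV - SUM - RIV: 2+9+1+4 = 16
DOK - CEN - BRV - PIN - RIV: 2+9+2+5 = 18
Cheapest is DOK - CEN - BRV - SUM - RIV at $16.
So from DOK the first move is to CEN.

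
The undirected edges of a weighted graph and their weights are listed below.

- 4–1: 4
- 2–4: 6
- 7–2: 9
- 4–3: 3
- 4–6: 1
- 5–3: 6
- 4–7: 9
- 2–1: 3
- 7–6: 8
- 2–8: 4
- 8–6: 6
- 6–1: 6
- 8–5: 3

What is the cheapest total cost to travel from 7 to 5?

Running Dijkstra from 7:
7: 0
6: 8  (via 7)
2: 9  (via 7)
4: 9  (via 7)
1: 12  (via 2)
3: 12  (via 4)
8: 13  (via 2)
5: 16  (via 8)
Shortest route: 7–2–8–5 = 16.

16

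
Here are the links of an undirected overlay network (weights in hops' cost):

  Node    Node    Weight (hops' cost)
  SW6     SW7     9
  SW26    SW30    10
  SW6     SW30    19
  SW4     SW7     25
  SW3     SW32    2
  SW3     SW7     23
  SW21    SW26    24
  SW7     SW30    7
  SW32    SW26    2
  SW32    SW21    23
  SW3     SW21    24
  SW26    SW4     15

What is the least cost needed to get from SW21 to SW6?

Settle nodes by increasing distance from SW21:
SW21: 0
SW32: 23  (via SW21)
SW3: 24  (via SW21)
SW26: 24  (via SW21)
SW30: 34  (via SW26)
SW4: 39  (via SW26)
SW7: 41  (via SW30)
SW6: 50  (via SW7)
Shortest route: SW21–SW26–SW30–SW7–SW6 = 50 hops' cost.

50 hops' cost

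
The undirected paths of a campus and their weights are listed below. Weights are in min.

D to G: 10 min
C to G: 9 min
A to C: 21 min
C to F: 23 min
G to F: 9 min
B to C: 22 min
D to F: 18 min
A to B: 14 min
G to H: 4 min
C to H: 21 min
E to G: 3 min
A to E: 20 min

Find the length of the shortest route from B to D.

41 min

Enumerating some paths:
B–C–G–D: 22+9+10 = 41
B–A–E–G–D: 14+20+3+10 = 47
Cheapest is B–C–G–D at 41 min.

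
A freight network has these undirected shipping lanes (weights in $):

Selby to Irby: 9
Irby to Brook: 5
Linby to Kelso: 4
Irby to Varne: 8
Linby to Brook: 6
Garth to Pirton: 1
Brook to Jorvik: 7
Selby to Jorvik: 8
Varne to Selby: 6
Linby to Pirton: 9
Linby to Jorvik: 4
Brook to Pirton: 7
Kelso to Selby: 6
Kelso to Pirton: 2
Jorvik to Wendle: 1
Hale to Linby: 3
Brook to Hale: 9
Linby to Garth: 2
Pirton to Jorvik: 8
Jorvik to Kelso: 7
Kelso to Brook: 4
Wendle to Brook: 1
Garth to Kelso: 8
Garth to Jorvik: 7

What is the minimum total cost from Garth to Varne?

$15

Running Dijkstra from Garth:
Garth: 0
Pirton: 1  (via Garth)
Linby: 2  (via Garth)
Kelso: 3  (via Pirton)
Hale: 5  (via Linby)
Jorvik: 6  (via Linby)
Brook: 7  (via Kelso)
Wendle: 7  (via Jorvik)
Selby: 9  (via Kelso)
Irby: 12  (via Brook)
Varne: 15  (via Selby)
Shortest route: Garth–Pirton–Kelso–Selby–Varne = $15.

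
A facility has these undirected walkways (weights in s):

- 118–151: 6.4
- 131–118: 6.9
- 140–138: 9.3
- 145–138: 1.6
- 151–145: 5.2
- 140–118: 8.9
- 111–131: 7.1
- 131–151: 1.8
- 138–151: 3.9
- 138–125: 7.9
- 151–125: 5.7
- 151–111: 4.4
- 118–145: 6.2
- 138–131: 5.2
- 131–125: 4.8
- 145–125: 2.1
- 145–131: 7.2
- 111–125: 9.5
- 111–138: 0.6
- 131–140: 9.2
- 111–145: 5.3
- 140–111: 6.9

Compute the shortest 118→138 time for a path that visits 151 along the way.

10.3 s

Shortest 118→151: 118–151 = 6.4
Best 151 to 138: 151–138 costing 3.9
Total via 151: 6.4 + 3.9 = 10.3 s.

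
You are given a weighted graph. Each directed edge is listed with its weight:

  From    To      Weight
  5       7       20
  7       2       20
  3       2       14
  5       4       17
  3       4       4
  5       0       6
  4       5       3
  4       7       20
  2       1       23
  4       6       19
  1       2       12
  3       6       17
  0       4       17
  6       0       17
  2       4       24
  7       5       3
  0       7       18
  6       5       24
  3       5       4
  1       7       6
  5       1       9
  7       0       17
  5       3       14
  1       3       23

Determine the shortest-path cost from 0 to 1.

Settle nodes by increasing distance from 0:
0: 0
4: 17  (via 0)
7: 18  (via 0)
5: 20  (via 4)
1: 29  (via 5)
Shortest route: 0–4–5–1 = 29.

29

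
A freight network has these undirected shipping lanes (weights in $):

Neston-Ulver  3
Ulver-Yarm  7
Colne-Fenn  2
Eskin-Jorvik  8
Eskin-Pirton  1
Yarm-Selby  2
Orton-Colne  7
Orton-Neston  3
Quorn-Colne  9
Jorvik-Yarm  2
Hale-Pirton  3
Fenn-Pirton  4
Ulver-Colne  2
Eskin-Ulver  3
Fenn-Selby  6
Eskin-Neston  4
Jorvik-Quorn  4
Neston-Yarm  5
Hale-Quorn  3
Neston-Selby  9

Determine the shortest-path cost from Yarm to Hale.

Shortest distances from Yarm:
Yarm: 0
Jorvik: 2  (via Yarm)
Selby: 2  (via Yarm)
Neston: 5  (via Yarm)
Quorn: 6  (via Jorvik)
Ulver: 7  (via Yarm)
Orton: 8  (via Neston)
Fenn: 8  (via Selby)
Hale: 9  (via Quorn)
Shortest route: Yarm → Jorvik → Quorn → Hale = $9.

$9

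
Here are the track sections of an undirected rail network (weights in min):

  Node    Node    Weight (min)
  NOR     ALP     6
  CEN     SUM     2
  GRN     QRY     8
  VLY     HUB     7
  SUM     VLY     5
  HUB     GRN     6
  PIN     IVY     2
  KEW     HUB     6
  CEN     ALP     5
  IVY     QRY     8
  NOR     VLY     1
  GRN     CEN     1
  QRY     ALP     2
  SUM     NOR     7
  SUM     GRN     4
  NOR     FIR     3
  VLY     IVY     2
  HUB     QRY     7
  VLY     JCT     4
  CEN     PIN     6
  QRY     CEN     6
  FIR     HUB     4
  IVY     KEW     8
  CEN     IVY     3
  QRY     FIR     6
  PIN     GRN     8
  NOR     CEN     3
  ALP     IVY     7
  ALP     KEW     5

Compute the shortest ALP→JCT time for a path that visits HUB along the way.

20 min

Best ALP to HUB: ALP–QRY–HUB costing 9
Shortest HUB→JCT: HUB–VLY–JCT = 11
Total via HUB: 9 + 11 = 20 min.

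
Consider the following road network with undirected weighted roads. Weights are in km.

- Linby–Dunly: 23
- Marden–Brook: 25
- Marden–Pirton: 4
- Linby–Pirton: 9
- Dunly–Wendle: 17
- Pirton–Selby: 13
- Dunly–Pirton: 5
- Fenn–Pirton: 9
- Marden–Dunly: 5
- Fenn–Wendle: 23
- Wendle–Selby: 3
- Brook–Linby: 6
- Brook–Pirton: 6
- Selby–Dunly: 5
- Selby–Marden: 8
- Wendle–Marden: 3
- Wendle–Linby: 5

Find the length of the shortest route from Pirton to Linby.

Enumerating some paths:
Pirton–Brook–Linby: 6+6 = 12
Pirton–Linby: 9 = 9
The minimum is 9 km via Pirton–Linby.

9 km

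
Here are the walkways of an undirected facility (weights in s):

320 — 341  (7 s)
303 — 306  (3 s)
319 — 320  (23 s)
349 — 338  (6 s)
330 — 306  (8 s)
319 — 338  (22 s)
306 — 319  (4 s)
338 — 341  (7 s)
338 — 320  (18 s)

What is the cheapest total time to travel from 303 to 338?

29 s

Shortest distances from 303:
303: 0
306: 3  (via 303)
319: 7  (via 306)
330: 11  (via 306)
338: 29  (via 319)
Shortest route: 303–306–319–338 = 29 s.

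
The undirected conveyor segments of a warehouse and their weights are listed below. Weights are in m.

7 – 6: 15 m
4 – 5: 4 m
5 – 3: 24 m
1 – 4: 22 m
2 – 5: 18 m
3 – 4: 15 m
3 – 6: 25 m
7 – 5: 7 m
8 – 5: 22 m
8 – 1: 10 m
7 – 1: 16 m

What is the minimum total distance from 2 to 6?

Candidate routes:
2 → 5 → 4 → 1 → 7 → 6: 18+4+22+16+15 = 75
2 → 5 → 4 → 3 → 6: 18+4+15+25 = 62
2 → 5 → 3 → 6: 18+24+25 = 67
2 → 5 → 7 → 6: 18+7+15 = 40
Cheapest is 2 → 5 → 7 → 6 at 40 m.

40 m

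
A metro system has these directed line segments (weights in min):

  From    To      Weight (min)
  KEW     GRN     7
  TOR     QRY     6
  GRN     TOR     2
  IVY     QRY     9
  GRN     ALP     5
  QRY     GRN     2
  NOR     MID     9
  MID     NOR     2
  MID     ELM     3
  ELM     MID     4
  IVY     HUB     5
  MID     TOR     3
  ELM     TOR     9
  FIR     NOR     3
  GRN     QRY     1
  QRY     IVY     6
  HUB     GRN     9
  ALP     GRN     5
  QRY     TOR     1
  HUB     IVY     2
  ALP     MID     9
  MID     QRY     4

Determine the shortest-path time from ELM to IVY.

14 min

Compare a few routes:
ELM–MID–TOR–QRY–IVY: 4+3+6+6 = 19
ELM–MID–QRY–IVY: 4+4+6 = 14
The minimum is 14 min via ELM–MID–QRY–IVY.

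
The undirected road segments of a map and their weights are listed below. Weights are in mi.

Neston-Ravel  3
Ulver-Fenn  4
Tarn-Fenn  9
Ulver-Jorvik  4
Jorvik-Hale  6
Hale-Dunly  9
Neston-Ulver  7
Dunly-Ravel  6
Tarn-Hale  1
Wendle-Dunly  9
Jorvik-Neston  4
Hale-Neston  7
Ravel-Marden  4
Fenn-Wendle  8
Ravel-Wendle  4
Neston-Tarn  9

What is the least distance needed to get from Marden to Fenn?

Compare a few routes:
Marden - Ravel - Neston - Ulver - Fenn: 4+3+7+4 = 18
Marden - Ravel - Neston - Jorvik - Ulver - Fenn: 4+3+4+4+4 = 19
Marden - Ravel - Wendle - Fenn: 4+4+8 = 16
Cheapest is Marden - Ravel - Wendle - Fenn at 16 mi.

16 mi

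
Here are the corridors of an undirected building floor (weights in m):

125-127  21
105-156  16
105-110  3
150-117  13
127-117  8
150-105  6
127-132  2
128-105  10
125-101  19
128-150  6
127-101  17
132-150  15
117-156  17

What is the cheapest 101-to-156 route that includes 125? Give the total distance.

Best 101 to 125: 101–125 costing 19
Shortest 125→156: 125–127–117–156 = 46
Total via 125: 19 + 46 = 65 m.

65 m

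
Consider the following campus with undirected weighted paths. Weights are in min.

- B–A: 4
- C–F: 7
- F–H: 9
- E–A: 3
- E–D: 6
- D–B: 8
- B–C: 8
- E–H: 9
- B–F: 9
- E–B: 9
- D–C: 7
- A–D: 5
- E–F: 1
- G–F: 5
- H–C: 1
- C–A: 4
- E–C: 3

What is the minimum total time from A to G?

9 min

Shortest distances from A:
A: 0
E: 3  (via A)
B: 4  (via A)
C: 4  (via A)
F: 4  (via E)
D: 5  (via A)
H: 5  (via C)
G: 9  (via F)
Shortest route: A → E → F → G = 9 min.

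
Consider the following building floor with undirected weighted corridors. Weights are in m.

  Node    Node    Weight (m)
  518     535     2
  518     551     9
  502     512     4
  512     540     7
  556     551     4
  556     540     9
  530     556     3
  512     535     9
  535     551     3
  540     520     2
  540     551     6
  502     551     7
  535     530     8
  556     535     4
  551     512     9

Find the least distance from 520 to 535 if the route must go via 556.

15 m

Shortest 520→556: 520 → 540 → 556 = 11
Shortest 556→535: 556 → 535 = 4
Total via 556: 11 + 4 = 15 m.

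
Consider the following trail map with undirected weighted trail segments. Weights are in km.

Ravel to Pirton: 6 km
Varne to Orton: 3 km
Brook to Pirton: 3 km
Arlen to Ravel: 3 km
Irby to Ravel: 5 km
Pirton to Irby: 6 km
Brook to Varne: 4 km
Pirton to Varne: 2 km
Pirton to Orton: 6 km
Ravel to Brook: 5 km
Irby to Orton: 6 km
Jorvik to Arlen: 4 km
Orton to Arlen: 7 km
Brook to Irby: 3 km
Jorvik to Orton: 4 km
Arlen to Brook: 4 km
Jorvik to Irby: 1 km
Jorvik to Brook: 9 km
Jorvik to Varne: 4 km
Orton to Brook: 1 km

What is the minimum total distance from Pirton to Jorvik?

6 km

Shortest distances from Pirton:
Pirton: 0
Varne: 2  (via Pirton)
Brook: 3  (via Pirton)
Orton: 4  (via Brook)
Ravel: 6  (via Pirton)
Irby: 6  (via Pirton)
Jorvik: 6  (via Varne)
Shortest route: Pirton → Varne → Jorvik = 6 km.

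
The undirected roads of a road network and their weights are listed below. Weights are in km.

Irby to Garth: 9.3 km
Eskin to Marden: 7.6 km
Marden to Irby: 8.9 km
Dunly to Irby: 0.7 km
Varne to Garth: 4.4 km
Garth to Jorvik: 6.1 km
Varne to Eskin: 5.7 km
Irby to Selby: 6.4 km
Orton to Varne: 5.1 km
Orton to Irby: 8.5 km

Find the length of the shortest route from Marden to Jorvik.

Enumerating some paths:
Marden–Eskin–Varne–Garth–Jorvik: 7.6+5.7+4.4+6.1 = 23.8
Marden–Irby–Garth–Jorvik: 8.9+9.3+6.1 = 24.3
Cheapest is Marden–Eskin–Varne–Garth–Jorvik at 23.8 km.

23.8 km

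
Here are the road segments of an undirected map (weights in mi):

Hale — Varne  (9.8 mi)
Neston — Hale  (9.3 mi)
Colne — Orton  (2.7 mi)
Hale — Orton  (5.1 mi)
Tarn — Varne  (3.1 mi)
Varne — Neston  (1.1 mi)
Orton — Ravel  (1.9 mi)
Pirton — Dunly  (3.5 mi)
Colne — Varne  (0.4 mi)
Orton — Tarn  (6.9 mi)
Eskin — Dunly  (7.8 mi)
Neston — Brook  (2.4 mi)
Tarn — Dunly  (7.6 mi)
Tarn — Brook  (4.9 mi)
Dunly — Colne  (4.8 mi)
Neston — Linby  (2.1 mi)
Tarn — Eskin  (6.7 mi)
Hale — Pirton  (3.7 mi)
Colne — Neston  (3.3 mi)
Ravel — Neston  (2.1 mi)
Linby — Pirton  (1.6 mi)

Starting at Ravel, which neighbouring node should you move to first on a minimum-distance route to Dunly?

Compare a few routes:
Ravel - Neston - Varne - Colne - Dunly: 2.1+1.1+0.4+4.8 = 8.4
Ravel - Orton - Colne - Dunly: 1.9+2.7+4.8 = 9.4
Ravel - Neston - Linby - Pirton - Dunly: 2.1+2.1+1.6+3.5 = 9.3
Cheapest is Ravel - Neston - Varne - Colne - Dunly at 8.4 mi.
So from Ravel the first move is to Neston.

Neston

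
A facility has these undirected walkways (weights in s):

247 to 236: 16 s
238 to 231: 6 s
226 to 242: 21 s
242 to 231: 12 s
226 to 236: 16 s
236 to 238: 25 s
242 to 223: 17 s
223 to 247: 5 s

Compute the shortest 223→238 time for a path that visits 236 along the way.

46 s

Best 223 to 236: 223 → 247 → 236 costing 21
Shortest 236→238: 236 → 238 = 25
Total via 236: 21 + 25 = 46 s.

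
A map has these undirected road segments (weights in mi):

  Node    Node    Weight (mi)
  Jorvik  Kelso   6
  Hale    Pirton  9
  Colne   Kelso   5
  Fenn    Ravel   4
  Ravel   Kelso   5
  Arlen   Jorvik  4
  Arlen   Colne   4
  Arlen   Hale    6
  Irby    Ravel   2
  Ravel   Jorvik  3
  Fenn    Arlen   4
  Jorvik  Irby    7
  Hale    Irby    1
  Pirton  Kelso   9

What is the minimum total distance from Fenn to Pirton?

Shortest distances from Fenn:
Fenn: 0
Arlen: 4  (via Fenn)
Ravel: 4  (via Fenn)
Irby: 6  (via Ravel)
Jorvik: 7  (via Ravel)
Hale: 7  (via Irby)
Colne: 8  (via Arlen)
Kelso: 9  (via Ravel)
Pirton: 16  (via Hale)
Shortest route: Fenn–Ravel–Irby–Hale–Pirton = 16 mi.

16 mi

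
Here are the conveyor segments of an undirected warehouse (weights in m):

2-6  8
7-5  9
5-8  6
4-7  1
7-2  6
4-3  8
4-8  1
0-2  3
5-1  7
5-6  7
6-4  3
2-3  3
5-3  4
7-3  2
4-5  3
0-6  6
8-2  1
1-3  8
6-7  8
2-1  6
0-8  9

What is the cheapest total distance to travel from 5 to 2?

5 m

Running Dijkstra from 5:
5: 0
4: 3  (via 5)
3: 4  (via 5)
7: 4  (via 4)
8: 4  (via 4)
2: 5  (via 8)
Shortest route: 5–4–8–2 = 5 m.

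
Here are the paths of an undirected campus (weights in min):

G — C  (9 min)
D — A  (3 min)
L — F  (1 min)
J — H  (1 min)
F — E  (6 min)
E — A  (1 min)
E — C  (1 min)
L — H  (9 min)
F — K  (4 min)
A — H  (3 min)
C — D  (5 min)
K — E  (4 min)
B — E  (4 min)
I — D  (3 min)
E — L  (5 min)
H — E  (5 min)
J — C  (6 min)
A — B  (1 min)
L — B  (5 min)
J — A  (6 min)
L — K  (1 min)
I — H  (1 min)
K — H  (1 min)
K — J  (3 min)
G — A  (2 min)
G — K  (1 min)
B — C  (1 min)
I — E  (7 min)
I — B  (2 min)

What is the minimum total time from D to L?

Enumerating some paths:
D - I - H - K - L: 3+1+1+1 = 6
D - A - H - K - L: 3+3+1+1 = 8
D - A - G - K - L: 3+2+1+1 = 7
Cheapest is D - I - H - K - L at 6 min.

6 min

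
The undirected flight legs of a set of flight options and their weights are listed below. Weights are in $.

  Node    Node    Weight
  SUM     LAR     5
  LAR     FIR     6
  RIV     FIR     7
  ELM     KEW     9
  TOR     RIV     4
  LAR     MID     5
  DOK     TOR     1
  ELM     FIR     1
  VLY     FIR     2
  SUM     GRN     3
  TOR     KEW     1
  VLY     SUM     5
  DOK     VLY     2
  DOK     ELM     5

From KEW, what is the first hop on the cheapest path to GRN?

TOR

Enumerating some paths:
KEW - TOR - DOK - ELM - FIR - VLY - SUM - GRN: 1+1+5+1+2+5+3 = 18
KEW - ELM - FIR - VLY - SUM - GRN: 9+1+2+5+3 = 20
KEW - TOR - DOK - VLY - SUM - GRN: 1+1+2+5+3 = 12
The minimum is $12 via KEW - TOR - DOK - VLY - SUM - GRN.
So from KEW the first move is to TOR.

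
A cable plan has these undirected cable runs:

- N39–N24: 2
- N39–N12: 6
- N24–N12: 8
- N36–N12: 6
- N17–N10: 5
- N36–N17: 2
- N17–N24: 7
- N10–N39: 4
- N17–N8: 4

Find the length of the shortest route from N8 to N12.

Compare a few routes:
N8–N17–N10–N39–N12: 4+5+4+6 = 19
N8–N17–N36–N12: 4+2+6 = 12
The minimum is 12 via N8–N17–N36–N12.

12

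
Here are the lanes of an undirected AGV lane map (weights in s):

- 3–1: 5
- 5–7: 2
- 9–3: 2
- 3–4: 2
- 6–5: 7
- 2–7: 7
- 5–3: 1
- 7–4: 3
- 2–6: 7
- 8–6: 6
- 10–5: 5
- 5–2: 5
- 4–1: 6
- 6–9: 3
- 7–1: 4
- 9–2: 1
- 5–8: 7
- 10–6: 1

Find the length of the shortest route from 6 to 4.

Shortest distances from 6:
6: 0
10: 1  (via 6)
9: 3  (via 6)
2: 4  (via 9)
3: 5  (via 9)
5: 6  (via 10)
8: 6  (via 6)
4: 7  (via 3)
Shortest route: 6–9–3–4 = 7 s.

7 s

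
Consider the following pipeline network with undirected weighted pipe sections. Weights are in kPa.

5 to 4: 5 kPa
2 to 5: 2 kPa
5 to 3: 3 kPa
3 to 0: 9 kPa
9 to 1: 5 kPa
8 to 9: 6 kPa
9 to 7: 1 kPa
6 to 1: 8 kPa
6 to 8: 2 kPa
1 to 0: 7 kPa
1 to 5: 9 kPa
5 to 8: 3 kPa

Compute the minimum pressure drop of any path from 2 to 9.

Shortest distances from 2:
2: 0
5: 2  (via 2)
3: 5  (via 5)
8: 5  (via 5)
4: 7  (via 5)
6: 7  (via 8)
1: 11  (via 5)
9: 11  (via 8)
Shortest route: 2 → 5 → 8 → 9 = 11 kPa.

11 kPa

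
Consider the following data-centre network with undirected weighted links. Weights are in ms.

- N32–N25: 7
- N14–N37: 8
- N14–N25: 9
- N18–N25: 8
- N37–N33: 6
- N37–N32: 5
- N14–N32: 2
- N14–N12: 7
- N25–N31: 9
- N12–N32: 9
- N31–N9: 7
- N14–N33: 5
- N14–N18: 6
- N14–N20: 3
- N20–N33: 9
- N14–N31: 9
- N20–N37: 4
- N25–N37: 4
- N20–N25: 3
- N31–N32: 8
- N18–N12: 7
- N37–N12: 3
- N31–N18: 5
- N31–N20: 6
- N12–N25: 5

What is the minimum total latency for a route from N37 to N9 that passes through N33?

Best N37 to N33: N37–N33 costing 6
Best N33 to N9: N33–N14–N31–N9 costing 21
Total via N33: 6 + 21 = 27 ms.

27 ms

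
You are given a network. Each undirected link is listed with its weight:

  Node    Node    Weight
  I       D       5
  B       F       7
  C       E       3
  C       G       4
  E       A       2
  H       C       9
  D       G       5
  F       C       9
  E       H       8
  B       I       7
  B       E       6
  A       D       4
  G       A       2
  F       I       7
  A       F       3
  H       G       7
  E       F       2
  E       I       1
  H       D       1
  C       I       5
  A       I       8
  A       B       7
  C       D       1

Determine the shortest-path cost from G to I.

5

Shortest distances from G:
G: 0
A: 2  (via G)
C: 4  (via G)
E: 4  (via A)
D: 5  (via G)
F: 5  (via A)
I: 5  (via E)
Shortest route: G–A–E–I = 5.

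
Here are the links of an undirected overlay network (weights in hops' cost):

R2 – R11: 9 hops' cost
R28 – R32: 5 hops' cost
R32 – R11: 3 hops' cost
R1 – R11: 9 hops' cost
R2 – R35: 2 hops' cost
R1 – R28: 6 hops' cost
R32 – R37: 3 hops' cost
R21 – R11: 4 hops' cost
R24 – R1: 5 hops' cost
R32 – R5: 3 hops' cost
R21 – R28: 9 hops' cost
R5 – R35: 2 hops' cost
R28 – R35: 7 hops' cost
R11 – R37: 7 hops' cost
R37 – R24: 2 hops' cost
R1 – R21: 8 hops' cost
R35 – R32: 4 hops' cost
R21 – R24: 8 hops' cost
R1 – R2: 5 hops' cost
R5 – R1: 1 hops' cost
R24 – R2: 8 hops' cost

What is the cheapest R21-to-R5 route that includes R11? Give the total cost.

10 hops' cost

Shortest R21→R11: R21–R11 = 4
Shortest R11→R5: R11–R32–R5 = 6
Total via R11: 4 + 6 = 10 hops' cost.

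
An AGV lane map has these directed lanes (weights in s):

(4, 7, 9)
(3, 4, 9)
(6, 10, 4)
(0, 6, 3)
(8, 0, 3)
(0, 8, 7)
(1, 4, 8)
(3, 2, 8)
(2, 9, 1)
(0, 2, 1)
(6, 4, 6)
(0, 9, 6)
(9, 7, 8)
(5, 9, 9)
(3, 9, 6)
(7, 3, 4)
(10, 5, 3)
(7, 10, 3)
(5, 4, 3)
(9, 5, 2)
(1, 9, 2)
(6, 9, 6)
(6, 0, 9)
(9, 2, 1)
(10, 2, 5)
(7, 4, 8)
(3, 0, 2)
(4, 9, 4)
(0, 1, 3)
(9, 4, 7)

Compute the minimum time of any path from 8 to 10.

10 s

Compare a few routes:
8 → 0 → 6 → 10: 3+3+4 = 10
8 → 0 → 2 → 9 → 7 → 10: 3+1+1+8+3 = 16
8 → 0 → 1 → 9 → 7 → 10: 3+3+2+8+3 = 19
Cheapest is 8 → 0 → 6 → 10 at 10 s.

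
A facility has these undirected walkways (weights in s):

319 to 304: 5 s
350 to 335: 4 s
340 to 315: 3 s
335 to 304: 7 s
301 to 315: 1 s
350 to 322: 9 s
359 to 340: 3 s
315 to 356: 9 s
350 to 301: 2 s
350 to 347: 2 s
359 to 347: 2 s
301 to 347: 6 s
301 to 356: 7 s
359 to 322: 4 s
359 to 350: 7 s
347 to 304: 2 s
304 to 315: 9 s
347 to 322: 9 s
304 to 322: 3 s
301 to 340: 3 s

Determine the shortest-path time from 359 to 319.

9 s

Running Dijkstra from 359:
359: 0
347: 2  (via 359)
340: 3  (via 359)
322: 4  (via 359)
350: 4  (via 347)
304: 4  (via 347)
315: 6  (via 340)
301: 6  (via 340)
335: 8  (via 350)
319: 9  (via 304)
Shortest route: 359–347–304–319 = 9 s.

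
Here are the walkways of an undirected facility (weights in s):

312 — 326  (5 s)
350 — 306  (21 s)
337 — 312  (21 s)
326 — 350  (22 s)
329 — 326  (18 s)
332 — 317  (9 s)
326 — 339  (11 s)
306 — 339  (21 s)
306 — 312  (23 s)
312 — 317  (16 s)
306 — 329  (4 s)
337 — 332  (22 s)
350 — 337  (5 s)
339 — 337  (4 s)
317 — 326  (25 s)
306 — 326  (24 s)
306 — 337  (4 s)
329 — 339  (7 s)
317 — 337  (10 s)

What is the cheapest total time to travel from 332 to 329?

Compare a few routes:
332–317–337–306–329: 9+10+4+4 = 27
332–337–306–329: 22+4+4 = 30
332–337–339–329: 22+4+7 = 33
332–317–337–339–329: 9+10+4+7 = 30
Cheapest is 332–317–337–306–329 at 27 s.

27 s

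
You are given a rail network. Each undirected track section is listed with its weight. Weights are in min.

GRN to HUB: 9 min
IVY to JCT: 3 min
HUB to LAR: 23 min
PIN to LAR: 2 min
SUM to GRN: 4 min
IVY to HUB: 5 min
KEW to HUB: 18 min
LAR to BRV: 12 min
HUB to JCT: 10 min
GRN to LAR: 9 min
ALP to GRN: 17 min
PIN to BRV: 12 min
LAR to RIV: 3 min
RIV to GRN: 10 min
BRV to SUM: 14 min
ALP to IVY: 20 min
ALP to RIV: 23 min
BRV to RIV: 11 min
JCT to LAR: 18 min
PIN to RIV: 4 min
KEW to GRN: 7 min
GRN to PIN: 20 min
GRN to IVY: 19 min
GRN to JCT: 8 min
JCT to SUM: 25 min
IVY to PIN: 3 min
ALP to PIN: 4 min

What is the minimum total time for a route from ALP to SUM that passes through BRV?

30 min

Shortest ALP→BRV: ALP–PIN–BRV = 16
Shortest BRV→SUM: BRV–SUM = 14
Total via BRV: 16 + 14 = 30 min.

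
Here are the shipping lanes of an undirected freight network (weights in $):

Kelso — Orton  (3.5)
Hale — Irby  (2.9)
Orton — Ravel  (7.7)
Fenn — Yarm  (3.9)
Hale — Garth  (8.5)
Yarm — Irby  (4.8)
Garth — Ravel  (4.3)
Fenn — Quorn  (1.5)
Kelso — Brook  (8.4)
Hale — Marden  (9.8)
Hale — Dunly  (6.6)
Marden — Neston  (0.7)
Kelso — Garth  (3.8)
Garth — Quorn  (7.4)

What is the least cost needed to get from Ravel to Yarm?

$17.1

Settle nodes by increasing distance from Ravel:
Ravel: 0
Garth: 4.3  (via Ravel)
Orton: 7.7  (via Ravel)
Kelso: 8.1  (via Garth)
Quorn: 11.7  (via Garth)
Hale: 12.8  (via Garth)
Fenn: 13.2  (via Quorn)
Irby: 15.7  (via Hale)
Brook: 16.5  (via Kelso)
Yarm: 17.1  (via Fenn)
Shortest route: Ravel–Garth–Quorn–Fenn–Yarm = $17.1.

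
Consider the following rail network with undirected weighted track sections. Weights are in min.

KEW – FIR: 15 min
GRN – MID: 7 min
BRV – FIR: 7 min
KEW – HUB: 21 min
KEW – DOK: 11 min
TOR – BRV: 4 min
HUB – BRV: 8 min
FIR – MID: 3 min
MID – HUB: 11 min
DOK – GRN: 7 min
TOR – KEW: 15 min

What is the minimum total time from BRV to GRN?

Compare a few routes:
BRV–FIR–KEW–DOK–GRN: 7+15+11+7 = 40
BRV–FIR–MID–GRN: 7+3+7 = 17
BRV–HUB–MID–GRN: 8+11+7 = 26
BRV–TOR–KEW–DOK–GRN: 4+15+11+7 = 37
Cheapest is BRV–FIR–MID–GRN at 17 min.

17 min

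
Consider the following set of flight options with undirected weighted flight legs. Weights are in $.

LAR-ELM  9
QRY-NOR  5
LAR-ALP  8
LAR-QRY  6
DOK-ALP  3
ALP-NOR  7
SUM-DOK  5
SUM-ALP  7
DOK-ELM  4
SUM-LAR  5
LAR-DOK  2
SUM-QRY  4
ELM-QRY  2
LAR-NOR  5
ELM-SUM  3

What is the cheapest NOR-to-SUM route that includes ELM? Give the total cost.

Best NOR to ELM: NOR → QRY → ELM costing 7
Best ELM to SUM: ELM → SUM costing 3
Total via ELM: 7 + 3 = $10.

$10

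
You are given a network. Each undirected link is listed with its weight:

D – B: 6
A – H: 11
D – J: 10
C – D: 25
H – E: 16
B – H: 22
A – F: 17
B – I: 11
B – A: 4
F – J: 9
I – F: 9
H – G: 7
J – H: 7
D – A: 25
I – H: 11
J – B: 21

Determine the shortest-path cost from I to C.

Shortest distances from I:
I: 0
F: 9  (via I)
B: 11  (via I)
H: 11  (via I)
A: 15  (via B)
D: 17  (via B)
G: 18  (via H)
J: 18  (via F)
E: 27  (via H)
C: 42  (via D)
Shortest route: I–B–D–C = 42.

42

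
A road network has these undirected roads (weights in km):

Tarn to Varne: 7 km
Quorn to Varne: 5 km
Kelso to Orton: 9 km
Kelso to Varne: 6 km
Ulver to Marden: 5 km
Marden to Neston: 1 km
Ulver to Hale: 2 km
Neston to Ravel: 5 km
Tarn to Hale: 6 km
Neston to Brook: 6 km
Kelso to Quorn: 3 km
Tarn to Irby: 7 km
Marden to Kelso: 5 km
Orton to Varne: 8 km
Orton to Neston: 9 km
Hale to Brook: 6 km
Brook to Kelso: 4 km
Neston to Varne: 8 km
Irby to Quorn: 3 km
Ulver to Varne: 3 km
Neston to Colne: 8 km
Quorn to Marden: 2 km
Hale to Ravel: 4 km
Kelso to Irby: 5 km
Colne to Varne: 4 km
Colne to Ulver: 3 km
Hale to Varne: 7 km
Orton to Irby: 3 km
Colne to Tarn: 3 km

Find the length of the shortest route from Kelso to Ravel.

11 km

Candidate routes:
Kelso - Brook - Hale - Ravel: 4+6+4 = 14
Kelso - Brook - Neston - Ravel: 4+6+5 = 15
Kelso - Marden - Neston - Ravel: 5+1+5 = 11
The minimum is 11 km via Kelso - Marden - Neston - Ravel.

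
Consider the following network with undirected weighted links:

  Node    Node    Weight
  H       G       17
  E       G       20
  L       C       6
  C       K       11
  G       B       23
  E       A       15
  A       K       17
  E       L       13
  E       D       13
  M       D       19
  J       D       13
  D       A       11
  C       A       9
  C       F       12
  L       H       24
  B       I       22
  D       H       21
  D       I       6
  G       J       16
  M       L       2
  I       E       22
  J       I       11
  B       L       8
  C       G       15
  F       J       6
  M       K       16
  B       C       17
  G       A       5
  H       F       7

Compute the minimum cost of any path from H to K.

30

Shortest distances from H:
H: 0
F: 7  (via H)
J: 13  (via F)
G: 17  (via H)
C: 19  (via F)
D: 21  (via H)
A: 22  (via G)
I: 24  (via J)
L: 24  (via H)
M: 26  (via L)
K: 30  (via C)
Shortest route: H → F → C → K = 30.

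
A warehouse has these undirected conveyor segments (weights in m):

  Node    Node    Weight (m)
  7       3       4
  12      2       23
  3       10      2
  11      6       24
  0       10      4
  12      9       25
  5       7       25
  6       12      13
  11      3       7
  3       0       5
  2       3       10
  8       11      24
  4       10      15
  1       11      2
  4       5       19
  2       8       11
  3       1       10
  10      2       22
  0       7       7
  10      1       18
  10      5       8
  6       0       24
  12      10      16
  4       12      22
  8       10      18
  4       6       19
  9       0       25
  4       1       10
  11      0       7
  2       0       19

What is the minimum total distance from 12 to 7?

Settle nodes by increasing distance from 12:
12: 0
6: 13  (via 12)
10: 16  (via 12)
3: 18  (via 10)
0: 20  (via 10)
4: 22  (via 12)
7: 22  (via 3)
Shortest route: 12 → 10 → 3 → 7 = 22 m.

22 m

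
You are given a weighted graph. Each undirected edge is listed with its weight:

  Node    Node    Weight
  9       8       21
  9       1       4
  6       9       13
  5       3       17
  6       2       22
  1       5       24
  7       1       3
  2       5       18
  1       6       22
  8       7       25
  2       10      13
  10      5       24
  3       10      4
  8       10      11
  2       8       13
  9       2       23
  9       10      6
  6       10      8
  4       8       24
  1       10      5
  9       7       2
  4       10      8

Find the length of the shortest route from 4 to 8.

Candidate routes:
4 → 10 → 2 → 8: 8+13+13 = 34
4 → 10 → 9 → 8: 8+6+21 = 35
4 → 8: 24 = 24
4 → 10 → 8: 8+11 = 19
The minimum is 19 via 4 → 10 → 8.

19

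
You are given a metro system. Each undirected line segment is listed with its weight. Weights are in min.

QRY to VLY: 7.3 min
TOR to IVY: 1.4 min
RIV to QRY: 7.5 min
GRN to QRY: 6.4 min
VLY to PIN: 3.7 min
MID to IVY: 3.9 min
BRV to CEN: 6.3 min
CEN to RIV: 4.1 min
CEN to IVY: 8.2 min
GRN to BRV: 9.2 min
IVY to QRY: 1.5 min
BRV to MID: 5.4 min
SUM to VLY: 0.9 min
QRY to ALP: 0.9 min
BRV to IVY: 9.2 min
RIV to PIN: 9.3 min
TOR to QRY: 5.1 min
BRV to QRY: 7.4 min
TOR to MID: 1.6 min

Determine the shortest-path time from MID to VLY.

11.8 min

Settle nodes by increasing distance from MID:
MID: 0
TOR: 1.6  (via MID)
IVY: 3  (via TOR)
QRY: 4.5  (via IVY)
ALP: 5.4  (via QRY)
BRV: 5.4  (via MID)
GRN: 10.9  (via QRY)
CEN: 11.2  (via IVY)
VLY: 11.8  (via QRY)
Shortest route: MID–TOR–IVY–QRY–VLY = 11.8 min.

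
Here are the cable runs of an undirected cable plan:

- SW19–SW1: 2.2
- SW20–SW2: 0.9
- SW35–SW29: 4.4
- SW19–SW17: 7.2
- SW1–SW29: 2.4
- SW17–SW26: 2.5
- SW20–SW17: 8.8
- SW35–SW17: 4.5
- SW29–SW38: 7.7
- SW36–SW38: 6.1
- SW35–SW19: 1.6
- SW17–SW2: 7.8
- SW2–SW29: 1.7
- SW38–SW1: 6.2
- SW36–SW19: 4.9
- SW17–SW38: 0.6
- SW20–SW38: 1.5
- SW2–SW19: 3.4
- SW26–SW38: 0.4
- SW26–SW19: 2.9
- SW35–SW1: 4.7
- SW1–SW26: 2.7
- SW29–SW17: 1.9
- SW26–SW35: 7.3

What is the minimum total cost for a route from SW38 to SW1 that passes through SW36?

13.2

Best SW38 to SW36: SW38–SW36 costing 6.1
Best SW36 to SW1: SW36–SW19–SW1 costing 7.1
Total via SW36: 6.1 + 7.1 = 13.2.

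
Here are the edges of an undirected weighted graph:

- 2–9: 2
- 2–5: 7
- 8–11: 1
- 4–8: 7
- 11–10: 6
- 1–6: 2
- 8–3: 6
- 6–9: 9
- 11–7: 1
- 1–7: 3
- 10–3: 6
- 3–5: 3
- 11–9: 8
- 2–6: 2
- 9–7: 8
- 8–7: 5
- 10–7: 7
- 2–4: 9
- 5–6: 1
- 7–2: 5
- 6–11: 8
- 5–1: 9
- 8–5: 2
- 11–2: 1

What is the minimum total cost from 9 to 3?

Settle nodes by increasing distance from 9:
9: 0
2: 2  (via 9)
11: 3  (via 2)
6: 4  (via 2)
7: 4  (via 11)
8: 4  (via 11)
5: 5  (via 6)
1: 6  (via 6)
3: 8  (via 5)
Shortest route: 9 → 2 → 6 → 5 → 3 = 8.

8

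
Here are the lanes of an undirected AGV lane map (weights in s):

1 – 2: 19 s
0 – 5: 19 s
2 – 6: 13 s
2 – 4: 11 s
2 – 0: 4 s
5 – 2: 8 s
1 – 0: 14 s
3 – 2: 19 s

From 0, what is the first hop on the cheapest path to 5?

2

Candidate routes:
0 - 5: 19 = 19
0 - 2 - 5: 4+8 = 12
The minimum is 12 s via 0 - 2 - 5.
So from 0 the first move is to 2.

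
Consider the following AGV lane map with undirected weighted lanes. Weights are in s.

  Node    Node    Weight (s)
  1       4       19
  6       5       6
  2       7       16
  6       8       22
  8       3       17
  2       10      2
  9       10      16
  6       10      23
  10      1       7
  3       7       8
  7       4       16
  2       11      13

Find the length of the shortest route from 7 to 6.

Settle nodes by increasing distance from 7:
7: 0
3: 8  (via 7)
2: 16  (via 7)
4: 16  (via 7)
10: 18  (via 2)
1: 25  (via 10)
8: 25  (via 3)
11: 29  (via 2)
9: 34  (via 10)
6: 41  (via 10)
Shortest route: 7–2–10–6 = 41 s.

41 s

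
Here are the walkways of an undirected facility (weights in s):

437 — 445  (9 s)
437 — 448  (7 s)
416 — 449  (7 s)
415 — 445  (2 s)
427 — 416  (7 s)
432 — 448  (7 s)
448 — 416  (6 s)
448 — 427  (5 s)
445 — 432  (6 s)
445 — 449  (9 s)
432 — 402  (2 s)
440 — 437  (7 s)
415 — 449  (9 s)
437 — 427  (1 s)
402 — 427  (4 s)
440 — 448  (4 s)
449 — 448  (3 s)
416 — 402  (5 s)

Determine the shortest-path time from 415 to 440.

Shortest distances from 415:
415: 0
445: 2  (via 415)
432: 8  (via 445)
449: 9  (via 415)
402: 10  (via 432)
437: 11  (via 445)
427: 12  (via 437)
448: 12  (via 449)
416: 15  (via 402)
440: 16  (via 448)
Shortest route: 415–449–448–440 = 16 s.

16 s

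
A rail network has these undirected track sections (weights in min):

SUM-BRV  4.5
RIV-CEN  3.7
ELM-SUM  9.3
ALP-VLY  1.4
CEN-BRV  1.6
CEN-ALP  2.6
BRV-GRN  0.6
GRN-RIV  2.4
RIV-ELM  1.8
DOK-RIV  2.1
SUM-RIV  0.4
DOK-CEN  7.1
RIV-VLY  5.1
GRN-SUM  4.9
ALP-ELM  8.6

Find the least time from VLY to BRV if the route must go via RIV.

8.1 min

Shortest VLY→RIV: VLY–RIV = 5.1
Shortest RIV→BRV: RIV–GRN–BRV = 3
Total via RIV: 5.1 + 3 = 8.1 min.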